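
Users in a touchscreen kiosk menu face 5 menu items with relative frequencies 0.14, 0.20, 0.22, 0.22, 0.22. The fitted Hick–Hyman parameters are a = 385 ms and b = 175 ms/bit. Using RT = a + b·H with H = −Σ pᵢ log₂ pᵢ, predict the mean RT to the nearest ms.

H = 0.14·log₂(1/0.14) + 0.20·log₂(1/0.20) + 0.22·log₂(1/0.22) + 0.22·log₂(1/0.22) + 0.22·log₂(1/0.22) = 2.3032 bits.
RT = 385 + 175 × 2.3032 = 788.06 ms.

788 ms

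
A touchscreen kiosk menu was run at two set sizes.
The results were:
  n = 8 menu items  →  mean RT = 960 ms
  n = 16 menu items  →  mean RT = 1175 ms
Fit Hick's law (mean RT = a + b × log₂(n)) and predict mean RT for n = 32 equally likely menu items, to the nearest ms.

Solve the two-equation system in a and b:
  b = (1175 − 960) / (log₂ 16 − log₂ 8) = 215 / (4 − 3) = 215 ms/bit
  a = 960 − 215 × 3 = 315 ms
Then RT(32) = 315 + 215 × log₂ 32 = 315 + 215 × 5 ≈ 1390.000 ms.

1390 ms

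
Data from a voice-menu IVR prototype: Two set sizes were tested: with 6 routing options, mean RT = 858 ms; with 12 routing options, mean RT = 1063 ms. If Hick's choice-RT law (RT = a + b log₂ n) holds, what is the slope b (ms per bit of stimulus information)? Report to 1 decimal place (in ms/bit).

205.0 ms/bit

Slope: b = (1063 − 858) / (log₂ 12 − log₂ 6) = 205/1.0000 = 205.000 ms/bit.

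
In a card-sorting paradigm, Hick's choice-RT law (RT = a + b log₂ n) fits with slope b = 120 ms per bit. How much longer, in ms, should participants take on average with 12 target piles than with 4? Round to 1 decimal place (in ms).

190.2 ms

The intercept a cancels: ΔRT = b·(log₂ n₂ − log₂ n₁) = b·log₂(n₂/n₁).
log₂(12) − log₂(4) = 3.5850 − 2 = 1.5850.
ΔRT = 120 × 1.5850 = 190.196 ms.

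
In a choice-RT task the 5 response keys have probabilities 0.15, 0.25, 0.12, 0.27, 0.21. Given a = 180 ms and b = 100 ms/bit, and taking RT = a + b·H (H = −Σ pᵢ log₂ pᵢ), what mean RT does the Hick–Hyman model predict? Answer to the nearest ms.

Entropy contributions −pᵢ log₂ pᵢ: 0.4105, 0.5000, 0.3671, 0.5100, 0.4728; sum H = 2.2605 bits.
RT = a + bH = 180 + 100·2.2605 = 406.05 ms.

406 ms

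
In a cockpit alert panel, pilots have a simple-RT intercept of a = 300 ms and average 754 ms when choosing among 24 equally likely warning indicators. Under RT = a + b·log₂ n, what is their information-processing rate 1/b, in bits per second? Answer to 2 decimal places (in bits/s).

b = (754 − 300)/log₂ 24 = 454/4.5850 = 99.019 ms per bit = 0.09902 s/bit; the reciprocal is 10.099 bits/s.

10.10 bits/s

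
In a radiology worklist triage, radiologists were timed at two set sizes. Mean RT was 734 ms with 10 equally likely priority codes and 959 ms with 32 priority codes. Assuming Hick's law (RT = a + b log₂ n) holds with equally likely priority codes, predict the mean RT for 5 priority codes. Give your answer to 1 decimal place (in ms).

599.9 ms

RT is linear in log₂ n, so two points fix the line:
  b = (959 − 734) / (log₂ 32 − log₂ 10) = 225 / (5 − 3.3219) = 134.082 ms/bit
  a = 734 − 134.082 × 3.3219 = 288.588 ms
Then RT(5) = 288.588 + 134.082 × log₂ 5 = 288.588 + 134.082 × 2.3219 ≈ 599.918 ms.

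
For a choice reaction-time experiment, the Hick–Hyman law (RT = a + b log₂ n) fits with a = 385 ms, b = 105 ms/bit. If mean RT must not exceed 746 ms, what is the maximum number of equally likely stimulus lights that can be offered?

105·log₂ n ≤ 746 − 385 = 361, giving log₂ n ≤ 3.4381 and n ≤ 10.839. The largest whole number is 10.

10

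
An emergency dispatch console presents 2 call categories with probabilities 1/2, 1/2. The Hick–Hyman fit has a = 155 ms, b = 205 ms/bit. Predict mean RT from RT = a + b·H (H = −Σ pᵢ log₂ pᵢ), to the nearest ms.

360 ms

H = −Σ pᵢ log₂ pᵢ = 0.5·1 + 0.5·1 = 1.000 bits.
RT = 155 + 205 × 1.000 = 360.00 ms.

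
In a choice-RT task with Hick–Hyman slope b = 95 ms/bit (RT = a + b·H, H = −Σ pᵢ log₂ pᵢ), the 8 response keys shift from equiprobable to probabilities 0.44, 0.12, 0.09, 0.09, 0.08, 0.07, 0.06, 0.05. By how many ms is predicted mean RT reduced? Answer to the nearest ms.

44 ms

Equiprobable entropy H₀ = log₂ 8 = 3.0000 bits.
Skewed entropy H = −Σ pᵢ log₂ pᵢ = 2.5332 bits.
ΔRT = b·(H₀ − H) = 95 × 0.4668 = 44.34 ms.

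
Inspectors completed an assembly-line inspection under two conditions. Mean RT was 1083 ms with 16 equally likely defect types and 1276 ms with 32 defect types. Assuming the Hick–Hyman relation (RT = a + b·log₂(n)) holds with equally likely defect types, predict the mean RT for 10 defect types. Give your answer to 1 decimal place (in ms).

952.1 ms

Fit slope and intercept:
  b = (1276 − 1083) / (log₂ 32 − log₂ 16) = 193 / (5 − 4) = 193.000 ms/bit
  a = 1083 − 193.000 × 4 = 311.000 ms
Then RT(10) = 311.000 + 193.000 × log₂ 10 = 311.000 + 193.000 × 3.3219 ≈ 952.132 ms.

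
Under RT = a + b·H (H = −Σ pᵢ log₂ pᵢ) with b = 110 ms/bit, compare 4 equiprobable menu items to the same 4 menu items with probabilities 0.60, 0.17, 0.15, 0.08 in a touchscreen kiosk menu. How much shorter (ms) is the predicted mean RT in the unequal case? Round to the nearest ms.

46 ms

The RT saving is b·ΔH. Equiprobable H₀ = log₂(4) = 2.0000 bits; with the given probabilities H = 1.5788 bits.
b·(H₀ − H) = 110 × (2.0000 − 1.5788) = 46.33 ms.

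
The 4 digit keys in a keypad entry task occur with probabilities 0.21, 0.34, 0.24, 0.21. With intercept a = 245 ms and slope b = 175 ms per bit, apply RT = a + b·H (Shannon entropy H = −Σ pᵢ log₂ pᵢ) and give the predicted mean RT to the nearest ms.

Entropy contributions −pᵢ log₂ pᵢ: 0.4728, 0.5292, 0.4941, 0.4728; sum H = 1.9690 bits.
RT = a + bH = 245 + 175·1.9690 = 589.57 ms.

590 ms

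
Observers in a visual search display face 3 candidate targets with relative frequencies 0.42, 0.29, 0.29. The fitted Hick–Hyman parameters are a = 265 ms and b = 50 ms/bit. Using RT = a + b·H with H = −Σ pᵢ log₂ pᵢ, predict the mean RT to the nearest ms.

343 ms

Entropy contributions −pᵢ log₂ pᵢ: 0.5256, 0.5179, 0.5179; sum H = 1.5615 bits.
RT = a + bH = 265 + 50·1.5615 = 343.07 ms.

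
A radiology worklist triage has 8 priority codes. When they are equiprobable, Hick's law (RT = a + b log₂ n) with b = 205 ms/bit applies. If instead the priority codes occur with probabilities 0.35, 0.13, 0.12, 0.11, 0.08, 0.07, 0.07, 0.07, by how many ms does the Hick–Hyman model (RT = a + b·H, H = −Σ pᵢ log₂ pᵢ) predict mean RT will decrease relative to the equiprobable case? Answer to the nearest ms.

56 ms

The RT saving is b·ΔH. Equiprobable H₀ = log₂(8) = 3.0000 bits; with the given probabilities H = 2.7273 bits.
b·(H₀ − H) = 205 × (3.0000 − 2.7273) = 55.91 ms.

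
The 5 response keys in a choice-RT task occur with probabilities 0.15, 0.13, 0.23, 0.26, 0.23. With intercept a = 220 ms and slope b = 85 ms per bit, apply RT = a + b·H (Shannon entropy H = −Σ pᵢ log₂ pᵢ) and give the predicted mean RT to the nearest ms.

Entropy contributions −pᵢ log₂ pᵢ: 0.4105, 0.3826, 0.4877, 0.5053, 0.4877; sum H = 2.2738 bits.
RT = a + bH = 220 + 85·2.2738 = 413.27 ms.

413 ms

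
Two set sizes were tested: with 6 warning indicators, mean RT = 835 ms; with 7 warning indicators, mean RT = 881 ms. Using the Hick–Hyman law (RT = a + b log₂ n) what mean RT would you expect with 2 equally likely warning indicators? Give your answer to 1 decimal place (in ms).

Fit slope and intercept:
  b = (881 − 835) / (log₂ 7 − log₂ 6) = 46 / (2.8074 − 2.5850) = 206.842 ms/bit
  a = 835 − 206.842 × 2.5850 = 300.322 ms
Then RT(2) = 300.322 + 206.842 × log₂ 2 = 300.322 + 206.842 × 1 ≈ 507.164 ms.

507.2 ms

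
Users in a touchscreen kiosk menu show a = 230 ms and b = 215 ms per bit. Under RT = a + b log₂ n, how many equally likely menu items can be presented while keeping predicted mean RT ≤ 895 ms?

8

Information budget: (895 − 230)/215 = 3.0930 bits, so n ≤ 2^3.0930 = 8.533 → at most 8.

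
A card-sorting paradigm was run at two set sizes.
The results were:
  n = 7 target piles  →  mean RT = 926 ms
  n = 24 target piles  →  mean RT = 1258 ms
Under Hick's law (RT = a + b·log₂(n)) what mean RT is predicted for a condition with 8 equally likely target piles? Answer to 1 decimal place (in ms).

962.0 ms

Fit slope and intercept:
  b = (1258 − 926) / (log₂ 24 − log₂ 7) = 332 / (4.5850 − 2.8074) = 186.768 ms/bit
  a = 926 − 186.768 × 2.8074 = 401.676 ms
Then RT(8) = 401.676 + 186.768 × log₂ 8 = 401.676 + 186.768 × 3 ≈ 961.980 ms.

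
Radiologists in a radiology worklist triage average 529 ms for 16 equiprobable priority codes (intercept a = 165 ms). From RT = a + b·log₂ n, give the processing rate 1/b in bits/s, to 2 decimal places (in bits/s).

10.99 bits/s

Choice component = 529 − 165 = 364 ms over log₂(16) = 4 bits.
b = 364 / 4 = 91.000 ms/bit, so 1/b = 10.989 bits/s.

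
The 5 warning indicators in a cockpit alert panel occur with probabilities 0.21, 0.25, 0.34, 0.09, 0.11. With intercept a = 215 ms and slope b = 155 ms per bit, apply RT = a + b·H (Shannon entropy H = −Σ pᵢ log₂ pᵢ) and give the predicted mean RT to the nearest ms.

551 ms

H = 0.21·log₂(1/0.21) + 0.25·log₂(1/0.25) + 0.34·log₂(1/0.34) + 0.09·log₂(1/0.09) + 0.11·log₂(1/0.11) = 2.1649 bits.
RT = 215 + 155 × 2.1649 = 550.57 ms.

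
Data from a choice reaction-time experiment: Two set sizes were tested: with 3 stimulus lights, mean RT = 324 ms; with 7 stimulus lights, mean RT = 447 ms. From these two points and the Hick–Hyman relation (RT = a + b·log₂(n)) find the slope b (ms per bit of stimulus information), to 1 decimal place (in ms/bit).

100.6 ms/bit

b = (RT₂ − RT₁)/(log₂ n₂ − log₂ n₁) = (447 − 324)/(2.8074 − 1.5850) = 100.622 ms/bit.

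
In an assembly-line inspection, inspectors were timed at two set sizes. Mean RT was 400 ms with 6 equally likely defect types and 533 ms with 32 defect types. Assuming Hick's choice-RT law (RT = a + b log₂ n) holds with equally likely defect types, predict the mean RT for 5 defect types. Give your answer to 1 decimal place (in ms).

Solve the two-equation system in a and b:
  b = (533 − 400) / (log₂ 32 − log₂ 6) = 133 / (5 − 2.5850) = 55.072 ms/bit
  a = 400 − 55.072 × 2.5850 = 257.642 ms
Then RT(5) = 257.642 + 55.072 × log₂ 5 = 257.642 + 55.072 × 2.3219 ≈ 385.514 ms.

385.5 ms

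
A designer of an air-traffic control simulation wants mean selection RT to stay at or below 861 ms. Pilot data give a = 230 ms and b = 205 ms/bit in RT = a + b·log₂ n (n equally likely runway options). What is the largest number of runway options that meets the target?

Set 230 + 205·log₂ n ≤ 861 → log₂ n ≤ (861 − 230)/205 = 3.0780.
So n ≤ 2^3.0780 = 8.445; the largest integer n is 8.

8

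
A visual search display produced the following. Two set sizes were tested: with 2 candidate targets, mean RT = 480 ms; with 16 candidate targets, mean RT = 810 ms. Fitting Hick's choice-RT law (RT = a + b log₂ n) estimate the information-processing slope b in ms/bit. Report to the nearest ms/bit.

Slope: b = (810 − 480) / (log₂ 16 − log₂ 2) = 330/3.0000 = 110 ms/bit.

110 ms/bit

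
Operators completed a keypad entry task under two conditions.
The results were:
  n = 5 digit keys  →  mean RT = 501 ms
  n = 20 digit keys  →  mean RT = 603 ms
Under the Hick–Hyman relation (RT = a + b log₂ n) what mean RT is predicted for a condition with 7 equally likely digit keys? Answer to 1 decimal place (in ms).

525.8 ms

Solve the two-equation system in a and b:
  b = (603 − 501) / (log₂ 20 − log₂ 5) = 102 / (4.3219 − 2.3219) = 51.000 ms/bit
  a = 501 − 51.000 × 2.3219 = 382.582 ms
Then RT(7) = 382.582 + 51.000 × log₂ 7 = 382.582 + 51.000 × 2.8074 ≈ 525.757 ms.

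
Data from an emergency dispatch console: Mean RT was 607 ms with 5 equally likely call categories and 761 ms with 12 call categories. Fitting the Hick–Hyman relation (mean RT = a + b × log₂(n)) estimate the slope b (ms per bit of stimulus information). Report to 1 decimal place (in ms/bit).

b = (RT₂ − RT₁)/(log₂ n₂ − log₂ n₁) = (761 − 607)/(3.5850 − 2.3219) = 121.929 ms/bit.

121.9 ms/bit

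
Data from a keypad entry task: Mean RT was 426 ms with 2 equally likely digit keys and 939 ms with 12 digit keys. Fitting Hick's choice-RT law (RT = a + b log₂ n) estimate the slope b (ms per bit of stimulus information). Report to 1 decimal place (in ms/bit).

198.5 ms/bit

The slope on a log₂ axis is (939 − 426) / (3.5850 − 1) = 198.455 ms/bit.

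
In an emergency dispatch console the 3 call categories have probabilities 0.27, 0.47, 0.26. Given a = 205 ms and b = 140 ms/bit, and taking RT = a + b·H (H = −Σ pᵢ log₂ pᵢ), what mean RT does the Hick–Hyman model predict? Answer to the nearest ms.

Entropy contributions −pᵢ log₂ pᵢ: 0.5100, 0.5120, 0.5053; sum H = 1.5273 bits.
RT = a + bH = 205 + 140·1.5273 = 418.82 ms.

419 ms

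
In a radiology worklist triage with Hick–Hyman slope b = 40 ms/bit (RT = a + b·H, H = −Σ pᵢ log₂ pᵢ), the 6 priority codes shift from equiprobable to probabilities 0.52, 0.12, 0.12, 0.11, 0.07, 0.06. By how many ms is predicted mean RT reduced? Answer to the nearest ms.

The RT saving is b·ΔH. Equiprobable H₀ = log₂(6) = 2.5850 bits; with the given probabilities H = 2.0871 bits.
b·(H₀ − H) = 40 × (2.5850 − 2.0871) = 19.92 ms.

20 ms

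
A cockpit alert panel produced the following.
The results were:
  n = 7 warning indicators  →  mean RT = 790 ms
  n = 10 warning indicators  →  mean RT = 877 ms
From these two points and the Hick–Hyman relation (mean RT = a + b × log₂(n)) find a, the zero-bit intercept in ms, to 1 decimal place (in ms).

315.4 ms

b = (RT₂ − RT₁)/(log₂ n₂ − log₂ n₁) = (877 − 790)/(3.3219 − 2.8074) = 169.072 ms/bit.
Intercept: a = 790 − 169.072·log₂(7) = 315.354 ms.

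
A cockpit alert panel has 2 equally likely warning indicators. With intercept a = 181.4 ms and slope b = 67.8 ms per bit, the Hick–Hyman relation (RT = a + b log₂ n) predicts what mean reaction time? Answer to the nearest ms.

log₂(2) = 1 bits, so RT = 181.4 + 67.8 × 1 ≈ 249.200 ms.

249 ms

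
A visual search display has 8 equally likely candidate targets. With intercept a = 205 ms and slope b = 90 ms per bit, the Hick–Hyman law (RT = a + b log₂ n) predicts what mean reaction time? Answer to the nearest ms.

475 ms

log₂(8) = 3 bits, so RT = 205 + 90 × 3 ≈ 475.000 ms.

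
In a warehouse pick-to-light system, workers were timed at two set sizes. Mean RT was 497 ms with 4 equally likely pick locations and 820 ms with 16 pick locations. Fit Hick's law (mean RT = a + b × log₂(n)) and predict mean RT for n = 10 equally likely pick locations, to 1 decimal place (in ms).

Solve the two-equation system in a and b:
  b = (820 − 497) / (log₂ 16 − log₂ 4) = 323 / (4 − 2) = 161.500 ms/bit
  a = 497 − 161.500 × 2 = 174.000 ms
Then RT(10) = 174.000 + 161.500 × log₂ 10 = 174.000 + 161.500 × 3.3219 ≈ 710.491 ms.

710.5 ms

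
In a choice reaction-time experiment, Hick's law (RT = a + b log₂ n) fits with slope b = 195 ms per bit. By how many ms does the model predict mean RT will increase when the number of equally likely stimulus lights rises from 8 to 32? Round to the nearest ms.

The intercept a cancels: ΔRT = b·(log₂ n₂ − log₂ n₁) = b·log₂(n₂/n₁).
log₂(32) − log₂(8) = log₂(32/8) = log₂(4) = 2.
ΔRT = 195 × 2.0000 = 390.000 ms.

390 ms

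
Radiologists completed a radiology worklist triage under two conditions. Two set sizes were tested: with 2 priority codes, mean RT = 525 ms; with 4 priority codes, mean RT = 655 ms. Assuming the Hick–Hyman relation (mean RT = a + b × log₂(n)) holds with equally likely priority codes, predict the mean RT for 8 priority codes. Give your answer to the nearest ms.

785 ms

With log₂ n on the abscissa the relation is linear; from the two conditions:
  b = (655 − 525) / (log₂ 4 − log₂ 2) = 130 / (2 − 1) = 130 ms/bit
  a = 525 − 130 × 1 = 395 ms
Then RT(8) = 395 + 130 × log₂ 8 = 395 + 130 × 3 ≈ 785.000 ms.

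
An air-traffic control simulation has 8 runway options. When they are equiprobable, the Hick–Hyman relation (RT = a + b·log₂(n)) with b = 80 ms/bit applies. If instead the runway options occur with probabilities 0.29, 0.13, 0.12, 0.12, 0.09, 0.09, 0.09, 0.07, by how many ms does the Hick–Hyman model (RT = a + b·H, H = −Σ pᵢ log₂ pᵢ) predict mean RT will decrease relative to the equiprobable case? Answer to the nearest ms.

Equiprobable entropy H₀ = log₂ 8 = 3.0000 bits.
Skewed entropy H = −Σ pᵢ log₂ pᵢ = 2.8412 bits.
ΔRT = b·(H₀ − H) = 80 × 0.1588 = 12.70 ms.

13 ms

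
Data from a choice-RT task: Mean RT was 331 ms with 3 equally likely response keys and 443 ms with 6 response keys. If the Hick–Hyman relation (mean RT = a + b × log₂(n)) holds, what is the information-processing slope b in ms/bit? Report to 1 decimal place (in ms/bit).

112.0 ms/bit

b = (RT₂ − RT₁)/(log₂ n₂ − log₂ n₁) = (443 − 331)/(2.5850 − 1.5850) = 112.000 ms/bit.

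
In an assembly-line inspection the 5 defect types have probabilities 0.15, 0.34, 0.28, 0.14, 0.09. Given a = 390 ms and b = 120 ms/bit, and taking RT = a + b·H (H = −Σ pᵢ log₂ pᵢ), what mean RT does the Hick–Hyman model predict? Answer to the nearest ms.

650 ms

Entropy contributions −pᵢ log₂ pᵢ: 0.4105, 0.5292, 0.5142, 0.3971, 0.3127; sum H = 2.1637 bits.
RT = a + bH = 390 + 120·2.1637 = 649.64 ms.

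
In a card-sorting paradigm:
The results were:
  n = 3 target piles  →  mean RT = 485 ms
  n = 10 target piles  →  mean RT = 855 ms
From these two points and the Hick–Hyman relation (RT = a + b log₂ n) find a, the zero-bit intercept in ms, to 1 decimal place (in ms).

147.4 ms

b = (RT₂ − RT₁)/(log₂ n₂ − log₂ n₁) = (855 − 485)/(3.3219 − 1.5850) = 213.015 ms/bit.
Intercept: a = 485 − 213.015·log₂(3) = 147.379 ms.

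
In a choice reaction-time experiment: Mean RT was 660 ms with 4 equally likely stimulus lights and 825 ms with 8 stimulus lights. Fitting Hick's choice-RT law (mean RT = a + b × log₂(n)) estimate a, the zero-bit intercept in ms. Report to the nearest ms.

330 ms

The slope on a log₂ axis is (825 − 660) / (3 − 2) = 165 ms/bit.
Intercept: a = 660 − 165·log₂(4) = 330.000 ms.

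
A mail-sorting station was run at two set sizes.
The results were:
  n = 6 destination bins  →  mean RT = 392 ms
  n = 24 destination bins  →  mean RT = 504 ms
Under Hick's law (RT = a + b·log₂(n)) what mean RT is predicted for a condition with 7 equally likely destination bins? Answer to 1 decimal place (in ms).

404.5 ms

Solve the two-equation system in a and b:
  b = (504 − 392) / (log₂ 24 − log₂ 6) = 112 / (4.5850 − 2.5850) = 56.000 ms/bit
  a = 392 − 56.000 × 2.5850 = 247.242 ms
Then RT(7) = 247.242 + 56.000 × log₂ 7 = 247.242 + 56.000 × 2.8074 ≈ 404.454 ms.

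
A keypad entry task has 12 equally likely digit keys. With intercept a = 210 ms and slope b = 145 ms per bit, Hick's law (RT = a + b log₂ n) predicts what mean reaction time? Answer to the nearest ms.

730 ms

log₂(12) = 3.5850 bits, so RT = 210 + 145 × 3.5850 ≈ 729.820 ms.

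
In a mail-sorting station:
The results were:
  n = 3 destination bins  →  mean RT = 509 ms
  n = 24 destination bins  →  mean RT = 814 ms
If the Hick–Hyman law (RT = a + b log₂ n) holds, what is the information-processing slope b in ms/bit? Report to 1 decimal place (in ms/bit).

b = (RT₂ − RT₁)/(log₂ n₂ − log₂ n₁) = (814 − 509)/(4.5850 − 1.5850) = 101.667 ms/bit.

101.7 ms/bit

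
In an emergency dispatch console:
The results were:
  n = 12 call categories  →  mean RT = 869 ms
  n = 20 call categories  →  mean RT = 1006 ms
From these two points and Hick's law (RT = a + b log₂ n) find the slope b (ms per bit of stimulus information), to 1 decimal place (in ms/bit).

Slope: b = (1006 − 869) / (log₂ 20 − log₂ 12) = 137/0.7370 = 185.897 ms/bit.

185.9 ms/bit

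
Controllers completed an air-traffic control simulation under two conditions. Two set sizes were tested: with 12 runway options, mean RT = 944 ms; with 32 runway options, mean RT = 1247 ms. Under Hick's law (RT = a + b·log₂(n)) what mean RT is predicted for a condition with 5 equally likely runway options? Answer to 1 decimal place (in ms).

Fit slope and intercept:
  b = (1247 − 944) / (log₂ 32 − log₂ 12) = 303 / (5 − 3.5850) = 214.129 ms/bit
  a = 944 − 214.129 × 3.5850 = 176.357 ms
Then RT(5) = 176.357 + 214.129 × log₂ 5 = 176.357 + 214.129 × 2.3219 ≈ 673.548 ms.

673.5 ms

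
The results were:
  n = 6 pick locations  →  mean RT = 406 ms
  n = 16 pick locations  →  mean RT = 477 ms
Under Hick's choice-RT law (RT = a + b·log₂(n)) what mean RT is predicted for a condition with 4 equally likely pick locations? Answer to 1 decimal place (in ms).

Fit slope and intercept:
  b = (477 − 406) / (log₂ 16 − log₂ 6) = 71 / (4 − 2.5850) = 50.175 ms/bit
  a = 406 − 50.175 × 2.5850 = 276.299 ms
Then RT(4) = 276.299 + 50.175 × log₂ 4 = 276.299 + 50.175 × 2 ≈ 376.649 ms.

376.6 ms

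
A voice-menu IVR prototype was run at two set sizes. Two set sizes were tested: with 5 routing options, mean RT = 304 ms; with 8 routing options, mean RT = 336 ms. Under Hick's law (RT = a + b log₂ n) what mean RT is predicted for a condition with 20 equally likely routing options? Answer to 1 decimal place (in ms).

Fit slope and intercept:
  b = (336 − 304) / (log₂ 8 − log₂ 5) = 32 / (3 − 2.3219) = 47.193 ms/bit
  a = 304 − 47.193 × 2.3219 = 194.422 ms
Then RT(20) = 194.422 + 47.193 × log₂ 20 = 194.422 + 47.193 × 4.3219 ≈ 398.385 ms.

398.4 ms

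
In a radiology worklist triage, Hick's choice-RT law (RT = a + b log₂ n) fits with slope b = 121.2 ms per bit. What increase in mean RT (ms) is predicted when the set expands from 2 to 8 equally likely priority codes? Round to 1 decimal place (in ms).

242.4 ms

Only the slope matters, since a is common to both: ΔRT = b·log₂(n₂/n₁).
log₂(8) − log₂(2) = log₂(8/2) = log₂(4) = 2.
ΔRT = 121.2 × 2.0000 = 242.400 ms.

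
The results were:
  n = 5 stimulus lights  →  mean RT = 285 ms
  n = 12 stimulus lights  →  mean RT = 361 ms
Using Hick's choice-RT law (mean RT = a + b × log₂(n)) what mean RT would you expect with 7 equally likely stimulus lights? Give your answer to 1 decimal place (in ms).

Fit slope and intercept:
  b = (361 − 285) / (log₂ 12 − log₂ 5) = 76 / (3.5850 − 2.3219) = 60.173 ms/bit
  a = 285 − 60.173 × 2.3219 = 145.284 ms
Then RT(7) = 145.284 + 60.173 × log₂ 7 = 145.284 + 60.173 × 2.8074 ≈ 314.209 ms.

314.2 ms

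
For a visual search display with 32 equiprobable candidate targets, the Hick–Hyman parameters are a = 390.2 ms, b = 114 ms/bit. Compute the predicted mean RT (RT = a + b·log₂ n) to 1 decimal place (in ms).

960.2 ms

log₂(32) = 5 bits, so RT = 390.2 + 114 × 5 ≈ 960.200 ms.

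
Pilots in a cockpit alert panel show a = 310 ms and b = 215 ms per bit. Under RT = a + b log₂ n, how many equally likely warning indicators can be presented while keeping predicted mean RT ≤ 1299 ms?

Information budget: (1299 − 310)/215 = 4.6000 bits, so n ≤ 2^4.6000 = 24.251 → at most 24.

24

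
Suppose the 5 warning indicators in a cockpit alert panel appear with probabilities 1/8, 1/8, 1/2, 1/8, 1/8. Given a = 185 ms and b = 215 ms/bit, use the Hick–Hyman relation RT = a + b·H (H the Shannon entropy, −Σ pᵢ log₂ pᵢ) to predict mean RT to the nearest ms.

Each term −pᵢ log₂ pᵢ: 0.125·3 + 0.125·3 + 0.5·1 + 0.125·3 + 0.125·3; summed, H = 2.000 bits.
Mean RT = a + bH = 185 + 215·2.000 = 615.00 ms.

615 ms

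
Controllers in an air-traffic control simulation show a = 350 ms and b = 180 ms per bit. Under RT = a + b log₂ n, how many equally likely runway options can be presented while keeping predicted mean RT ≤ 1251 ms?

32

Information budget: (1251 − 350)/180 = 5.0056 bits, so n ≤ 2^5.0056 = 32.123 → at most 32.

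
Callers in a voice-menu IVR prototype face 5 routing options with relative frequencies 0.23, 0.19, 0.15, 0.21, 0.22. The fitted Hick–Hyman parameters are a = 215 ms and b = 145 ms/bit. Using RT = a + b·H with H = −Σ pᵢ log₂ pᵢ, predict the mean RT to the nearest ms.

H = 0.23·log₂(1/0.23) + 0.19·log₂(1/0.19) + 0.15·log₂(1/0.15) + 0.21·log₂(1/0.21) + 0.22·log₂(1/0.22) = 2.3068 bits.
RT = 215 + 145 × 2.3068 = 549.49 ms.

549 ms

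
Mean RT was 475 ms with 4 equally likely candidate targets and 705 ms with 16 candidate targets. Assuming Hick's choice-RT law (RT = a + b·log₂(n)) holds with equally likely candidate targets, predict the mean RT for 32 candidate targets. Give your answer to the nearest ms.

RT is linear in log₂ n, so two points fix the line:
  b = (705 − 475) / (log₂ 16 − log₂ 4) = 230 / (4 − 2) = 115 ms/bit
  a = 475 − 115 × 2 = 245 ms
Then RT(32) = 245 + 115 × log₂ 32 = 245 + 115 × 5 ≈ 820.000 ms.

820 ms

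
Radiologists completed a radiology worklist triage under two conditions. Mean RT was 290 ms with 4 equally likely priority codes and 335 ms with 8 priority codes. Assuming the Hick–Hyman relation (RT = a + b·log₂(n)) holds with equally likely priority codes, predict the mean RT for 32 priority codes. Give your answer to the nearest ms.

RT is linear in log₂ n, so two points fix the line:
  b = (335 − 290) / (log₂ 8 − log₂ 4) = 45 / (3 − 2) = 45 ms/bit
  a = 290 − 45 × 2 = 200 ms
Then RT(32) = 200 + 45 × log₂ 32 = 200 + 45 × 5 ≈ 425.000 ms.

425 ms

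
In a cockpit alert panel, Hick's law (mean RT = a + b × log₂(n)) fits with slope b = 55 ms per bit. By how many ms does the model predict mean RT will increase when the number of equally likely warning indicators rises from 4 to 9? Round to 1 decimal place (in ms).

ΔRT = (a + b log₂ n₂) − (a + b log₂ n₁) = b·(log₂ n₂ − log₂ n₁).
log₂(9) − log₂(4) = 3.1699 − 2 = 1.1699.
ΔRT = 55 × 1.1699 = 64.346 ms.

64.3 ms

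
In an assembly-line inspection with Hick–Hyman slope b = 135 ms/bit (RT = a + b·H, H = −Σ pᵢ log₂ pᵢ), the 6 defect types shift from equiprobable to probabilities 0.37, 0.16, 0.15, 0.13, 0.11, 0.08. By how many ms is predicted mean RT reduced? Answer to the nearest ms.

The RT saving is b·ΔH. Equiprobable H₀ = log₂(6) = 2.5850 bits; with the given probabilities H = 2.3887 bits.
b·(H₀ − H) = 135 × (2.5850 − 2.3887) = 26.49 ms.

26 ms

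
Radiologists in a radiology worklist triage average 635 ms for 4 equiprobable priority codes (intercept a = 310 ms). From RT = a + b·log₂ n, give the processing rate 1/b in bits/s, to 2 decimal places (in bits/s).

b = (635 − 310)/log₂ 4 = 325/2 = 162.500 ms per bit = 0.16250 s/bit; the reciprocal is 6.154 bits/s.

6.15 bits/s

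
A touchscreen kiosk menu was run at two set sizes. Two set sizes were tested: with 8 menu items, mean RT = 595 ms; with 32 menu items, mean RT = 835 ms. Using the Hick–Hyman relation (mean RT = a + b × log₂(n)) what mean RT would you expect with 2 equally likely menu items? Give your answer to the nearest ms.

355 ms

RT is linear in log₂ n, so two points fix the line:
  b = (835 − 595) / (log₂ 32 − log₂ 8) = 240 / (5 − 3) = 120 ms/bit
  a = 595 − 120 × 3 = 235 ms
Then RT(2) = 235 + 120 × log₂ 2 = 235 + 120 × 1 ≈ 355.000 ms.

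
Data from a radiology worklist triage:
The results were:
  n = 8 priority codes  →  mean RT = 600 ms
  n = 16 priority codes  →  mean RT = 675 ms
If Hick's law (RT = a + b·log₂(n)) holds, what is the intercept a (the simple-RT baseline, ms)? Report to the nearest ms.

Slope: b = (675 − 600) / (log₂ 16 − log₂ 8) = 75/1.0000 = 75 ms/bit.
Intercept: a = 600 − 75·log₂(8) = 375.000 ms.

375 ms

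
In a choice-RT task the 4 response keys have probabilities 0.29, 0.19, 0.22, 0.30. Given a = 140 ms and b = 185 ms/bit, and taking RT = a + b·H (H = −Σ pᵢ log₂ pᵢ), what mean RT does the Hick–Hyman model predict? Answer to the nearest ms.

H = 0.29·log₂(1/0.29) + 0.19·log₂(1/0.19) + 0.22·log₂(1/0.22) + 0.30·log₂(1/0.30) = 1.9748 bits.
RT = 140 + 185 × 1.9748 = 505.34 ms.

505 ms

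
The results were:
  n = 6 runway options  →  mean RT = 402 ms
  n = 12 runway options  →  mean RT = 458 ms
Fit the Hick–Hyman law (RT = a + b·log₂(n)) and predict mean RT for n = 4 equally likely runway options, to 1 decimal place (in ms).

369.2 ms

Solve the two-equation system in a and b:
  b = (458 − 402) / (log₂ 12 − log₂ 6) = 56 / (3.5850 − 2.5850) = 56.000 ms/bit
  a = 402 − 56.000 × 2.5850 = 257.242 ms
Then RT(4) = 257.242 + 56.000 × log₂ 4 = 257.242 + 56.000 × 2 ≈ 369.242 ms.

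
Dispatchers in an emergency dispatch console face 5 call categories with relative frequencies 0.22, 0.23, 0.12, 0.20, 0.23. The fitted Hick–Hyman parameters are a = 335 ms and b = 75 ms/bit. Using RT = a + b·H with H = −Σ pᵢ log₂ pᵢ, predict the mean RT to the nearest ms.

507 ms

H = 0.22·log₂(1/0.22) + 0.23·log₂(1/0.23) + 0.12·log₂(1/0.12) + 0.20·log₂(1/0.20) + 0.23·log₂(1/0.23) = 2.2874 bits.
RT = 335 + 75 × 2.2874 = 506.55 ms.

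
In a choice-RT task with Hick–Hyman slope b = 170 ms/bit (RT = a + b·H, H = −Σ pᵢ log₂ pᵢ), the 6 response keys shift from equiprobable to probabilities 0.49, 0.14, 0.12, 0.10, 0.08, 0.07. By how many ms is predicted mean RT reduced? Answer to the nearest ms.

The RT saving is b·ΔH. Equiprobable H₀ = log₂(6) = 2.5850 bits; with the given probabilities H = 2.1607 bits.
b·(H₀ − H) = 170 × (2.5850 − 2.1607) = 72.12 ms.

72 ms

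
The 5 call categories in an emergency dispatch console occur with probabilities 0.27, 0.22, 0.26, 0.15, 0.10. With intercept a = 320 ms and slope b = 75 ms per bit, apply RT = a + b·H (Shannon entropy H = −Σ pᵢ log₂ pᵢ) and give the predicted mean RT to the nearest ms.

488 ms

H = 0.27·log₂(1/0.27) + 0.22·log₂(1/0.22) + 0.26·log₂(1/0.26) + 0.15·log₂(1/0.15) + 0.10·log₂(1/0.10) = 2.2386 bits.
RT = 320 + 75 × 2.2386 = 487.90 ms.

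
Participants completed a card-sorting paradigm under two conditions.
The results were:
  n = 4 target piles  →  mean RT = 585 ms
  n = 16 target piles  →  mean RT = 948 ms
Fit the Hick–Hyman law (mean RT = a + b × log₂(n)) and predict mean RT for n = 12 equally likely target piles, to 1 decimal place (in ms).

RT is linear in log₂ n, so two points fix the line:
  b = (948 − 585) / (log₂ 16 − log₂ 4) = 363 / (4 − 2) = 181.500 ms/bit
  a = 585 − 181.500 × 2 = 222.000 ms
Then RT(12) = 222.000 + 181.500 × log₂ 12 = 222.000 + 181.500 × 3.5850 ≈ 872.671 ms.

872.7 ms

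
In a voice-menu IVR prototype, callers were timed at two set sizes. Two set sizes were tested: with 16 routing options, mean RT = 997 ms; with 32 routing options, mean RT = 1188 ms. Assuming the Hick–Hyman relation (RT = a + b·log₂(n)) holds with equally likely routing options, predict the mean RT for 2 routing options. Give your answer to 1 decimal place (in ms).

RT is linear in log₂ n, so two points fix the line:
  b = (1188 − 997) / (log₂ 32 − log₂ 16) = 191 / (5 − 4) = 191.000 ms/bit
  a = 997 − 191.000 × 4 = 233.000 ms
Then RT(2) = 233.000 + 191.000 × log₂ 2 = 233.000 + 191.000 × 1 ≈ 424.000 ms.

424.0 ms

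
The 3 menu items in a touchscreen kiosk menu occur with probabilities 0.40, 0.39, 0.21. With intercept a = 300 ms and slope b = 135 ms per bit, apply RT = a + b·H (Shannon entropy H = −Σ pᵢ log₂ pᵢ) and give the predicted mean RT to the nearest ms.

507 ms

H = 0.40·log₂(1/0.40) + 0.39·log₂(1/0.39) + 0.21·log₂(1/0.21) = 1.5314 bits.
RT = 300 + 135 × 1.5314 = 506.74 ms.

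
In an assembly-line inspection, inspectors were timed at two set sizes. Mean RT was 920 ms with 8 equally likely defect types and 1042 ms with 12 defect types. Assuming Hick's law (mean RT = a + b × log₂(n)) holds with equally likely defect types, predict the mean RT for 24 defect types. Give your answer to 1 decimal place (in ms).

1250.6 ms

Solve the two-equation system in a and b:
  b = (1042 − 920) / (log₂ 12 − log₂ 8) = 122 / (3.5850 − 3) = 208.560 ms/bit
  a = 920 − 208.560 × 3 = 294.319 ms
Then RT(24) = 294.319 + 208.560 × log₂ 24 = 294.319 + 208.560 × 4.5850 ≈ 1250.560 ms.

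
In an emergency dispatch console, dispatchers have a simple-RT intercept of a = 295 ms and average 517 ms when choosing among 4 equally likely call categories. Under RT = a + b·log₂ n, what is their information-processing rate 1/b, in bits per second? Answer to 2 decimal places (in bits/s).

9.01 bits/s

b = (517 − 295)/log₂ 4 = 222/2 = 111.000 ms per bit = 0.11100 s/bit; the reciprocal is 9.009 bits/s.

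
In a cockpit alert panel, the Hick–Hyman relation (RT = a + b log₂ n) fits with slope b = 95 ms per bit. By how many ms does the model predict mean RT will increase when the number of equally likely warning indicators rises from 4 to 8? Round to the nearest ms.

95 ms

Only the slope matters, since a is common to both: ΔRT = b·log₂(n₂/n₁).
log₂(8) − log₂(4) = log₂(8/4) = log₂(2) = 1.
ΔRT = 95 × 1.0000 = 95.000 ms.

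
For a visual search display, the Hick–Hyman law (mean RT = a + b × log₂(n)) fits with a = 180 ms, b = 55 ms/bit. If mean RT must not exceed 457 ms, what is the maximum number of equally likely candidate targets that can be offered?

32

55·log₂ n ≤ 457 − 180 = 277, giving log₂ n ≤ 5.0364 and n ≤ 32.817. The largest whole number is 32.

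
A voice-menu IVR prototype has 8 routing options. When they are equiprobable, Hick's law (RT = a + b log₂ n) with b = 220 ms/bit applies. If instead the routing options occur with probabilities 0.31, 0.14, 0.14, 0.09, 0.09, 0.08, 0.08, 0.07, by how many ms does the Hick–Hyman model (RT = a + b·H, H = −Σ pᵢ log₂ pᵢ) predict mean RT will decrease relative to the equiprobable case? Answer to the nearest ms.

45 ms

Equiprobable entropy H₀ = log₂ 8 = 3.0000 bits.
Skewed entropy H = −Σ pᵢ log₂ pᵢ = 2.7949 bits.
ΔRT = b·(H₀ − H) = 220 × 0.2051 = 45.12 ms.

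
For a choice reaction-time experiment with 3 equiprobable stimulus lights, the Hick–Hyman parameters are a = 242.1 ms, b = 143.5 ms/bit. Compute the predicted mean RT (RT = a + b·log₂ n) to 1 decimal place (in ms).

469.5 ms

log₂(3) = 1.5850 bits, so RT = 242.1 + 143.5 × 1.5850 ≈ 469.542 ms.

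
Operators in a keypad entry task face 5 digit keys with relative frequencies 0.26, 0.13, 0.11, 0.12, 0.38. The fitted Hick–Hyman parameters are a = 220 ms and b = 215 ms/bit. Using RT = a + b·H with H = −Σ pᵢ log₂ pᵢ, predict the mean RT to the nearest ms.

679 ms

Entropy contributions −pᵢ log₂ pᵢ: 0.5053, 0.3826, 0.3503, 0.3671, 0.5305; sum H = 2.1357 bits.
RT = a + bH = 220 + 215·2.1357 = 679.18 ms.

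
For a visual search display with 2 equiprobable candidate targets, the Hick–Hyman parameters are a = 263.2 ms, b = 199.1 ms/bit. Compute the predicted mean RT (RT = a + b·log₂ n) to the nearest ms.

log₂(2) = 1 bits, so RT = 263.2 + 199.1 × 1 ≈ 462.300 ms.

462 ms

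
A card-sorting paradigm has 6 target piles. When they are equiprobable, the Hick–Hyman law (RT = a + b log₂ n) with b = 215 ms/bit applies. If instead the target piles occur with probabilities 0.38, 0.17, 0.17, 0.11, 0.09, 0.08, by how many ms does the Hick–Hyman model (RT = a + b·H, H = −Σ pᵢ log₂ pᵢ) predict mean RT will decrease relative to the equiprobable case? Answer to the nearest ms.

The RT saving is b·ΔH. Equiprobable H₀ = log₂(6) = 2.5850 bits; with the given probabilities H = 2.3541 bits.
b·(H₀ − H) = 215 × (2.5850 − 2.3541) = 49.64 ms.

50 ms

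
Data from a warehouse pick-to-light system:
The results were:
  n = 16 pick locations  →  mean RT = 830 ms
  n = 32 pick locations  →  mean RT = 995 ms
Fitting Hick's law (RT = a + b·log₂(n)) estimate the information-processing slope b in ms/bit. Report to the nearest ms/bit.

165 ms/bit

Slope: b = (995 − 830) / (log₂ 32 − log₂ 16) = 165/1.0000 = 165 ms/bit.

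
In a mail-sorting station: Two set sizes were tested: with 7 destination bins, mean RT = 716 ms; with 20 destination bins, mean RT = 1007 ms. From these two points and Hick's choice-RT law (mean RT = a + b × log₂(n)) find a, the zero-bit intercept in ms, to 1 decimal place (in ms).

The slope on a log₂ axis is (1007 − 716) / (4.3219 − 2.8074) = 192.133 ms/bit.
a = RT₁ − b·log₂ n₁ = 716 − 192.133 × 2.8074 = 176.614 ms.

176.6 ms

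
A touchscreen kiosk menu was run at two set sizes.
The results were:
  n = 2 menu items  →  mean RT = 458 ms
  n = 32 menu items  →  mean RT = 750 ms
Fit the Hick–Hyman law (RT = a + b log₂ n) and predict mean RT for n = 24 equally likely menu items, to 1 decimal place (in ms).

Solve the two-equation system in a and b:
  b = (750 − 458) / (log₂ 32 − log₂ 2) = 292 / (5 − 1) = 73.000 ms/bit
  a = 458 − 73.000 × 1 = 385.000 ms
Then RT(24) = 385.000 + 73.000 × log₂ 24 = 385.000 + 73.000 × 4.5850 ≈ 719.702 ms.

719.7 ms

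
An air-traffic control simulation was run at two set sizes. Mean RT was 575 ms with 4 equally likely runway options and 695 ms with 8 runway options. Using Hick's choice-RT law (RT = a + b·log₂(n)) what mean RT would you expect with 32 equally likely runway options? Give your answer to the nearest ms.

935 ms

RT is linear in log₂ n, so two points fix the line:
  b = (695 − 575) / (log₂ 8 − log₂ 4) = 120 / (3 − 2) = 120 ms/bit
  a = 575 − 120 × 2 = 335 ms
Then RT(32) = 335 + 120 × log₂ 32 = 335 + 120 × 5 ≈ 935.000 ms.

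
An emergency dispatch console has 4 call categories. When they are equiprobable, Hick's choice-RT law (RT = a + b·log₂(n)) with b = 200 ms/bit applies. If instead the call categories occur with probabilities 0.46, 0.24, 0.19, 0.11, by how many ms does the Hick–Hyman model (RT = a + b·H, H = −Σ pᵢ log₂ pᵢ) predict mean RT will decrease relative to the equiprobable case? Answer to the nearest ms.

Equiprobable entropy H₀ = log₂ 4 = 2.0000 bits.
Skewed entropy H = −Σ pᵢ log₂ pᵢ = 1.8150 bits.
ΔRT = b·(H₀ − H) = 200 × 0.1850 = 37.00 ms.

37 ms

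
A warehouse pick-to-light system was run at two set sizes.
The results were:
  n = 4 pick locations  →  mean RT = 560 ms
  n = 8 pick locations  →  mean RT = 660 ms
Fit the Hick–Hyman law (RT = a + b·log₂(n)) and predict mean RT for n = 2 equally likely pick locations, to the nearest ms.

460 ms

Solve the two-equation system in a and b:
  b = (660 − 560) / (log₂ 8 − log₂ 4) = 100 / (3 − 2) = 100 ms/bit
  a = 560 − 100 × 2 = 360 ms
Then RT(2) = 360 + 100 × log₂ 2 = 360 + 100 × 1 ≈ 460.000 ms.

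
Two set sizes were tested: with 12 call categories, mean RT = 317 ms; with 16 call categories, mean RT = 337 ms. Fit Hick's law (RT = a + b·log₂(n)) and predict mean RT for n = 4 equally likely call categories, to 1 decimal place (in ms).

240.6 ms

Solve the two-equation system in a and b:
  b = (337 − 317) / (log₂ 16 − log₂ 12) = 20 / (4 − 3.5850) = 48.188 ms/bit
  a = 317 − 48.188 × 3.5850 = 144.246 ms
Then RT(4) = 144.246 + 48.188 × log₂ 4 = 144.246 + 48.188 × 2 ≈ 240.623 ms.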